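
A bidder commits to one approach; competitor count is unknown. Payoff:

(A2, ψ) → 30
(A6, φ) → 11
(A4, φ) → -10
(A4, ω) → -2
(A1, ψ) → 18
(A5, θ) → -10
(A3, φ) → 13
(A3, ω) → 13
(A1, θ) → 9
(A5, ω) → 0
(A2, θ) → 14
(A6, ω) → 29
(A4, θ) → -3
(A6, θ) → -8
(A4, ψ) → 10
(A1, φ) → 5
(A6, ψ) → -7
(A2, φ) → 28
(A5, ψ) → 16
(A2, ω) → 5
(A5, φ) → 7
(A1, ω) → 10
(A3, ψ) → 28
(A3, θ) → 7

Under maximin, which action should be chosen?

Row minima: A1=5, A2=5, A3=7, A4=-10, A5=-10, A6=-8
Best worst-case = 7 → A3.

A3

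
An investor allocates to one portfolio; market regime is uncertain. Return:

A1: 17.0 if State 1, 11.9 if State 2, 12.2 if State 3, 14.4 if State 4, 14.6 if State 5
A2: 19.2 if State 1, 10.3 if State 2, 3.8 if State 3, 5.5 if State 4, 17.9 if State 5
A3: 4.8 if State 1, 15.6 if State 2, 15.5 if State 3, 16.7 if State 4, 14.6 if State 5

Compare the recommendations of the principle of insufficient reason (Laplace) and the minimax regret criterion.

Row averages: A1=14.02, A2=11.34, A3=13.44
Highest average = 14.02 → A1.
Column bests: State 1=19.2, State 2=15.6, State 3=15.5, State 4=16.7, State 5=17.9.
A1 regrets: 2.2, 3.7, 3.3, 2.3, 3.3 → max 3.7
A2 regrets: 0.0, 5.3, 11.7, 11.2, 0.0 → max 11.7
A3 regrets: 14.4, 0.0, 0.0, 0.0, 3.3 → max 14.4
Smallest max regret = 3.7 → A1.

laplace → A1; minimax regret → A1 (agree)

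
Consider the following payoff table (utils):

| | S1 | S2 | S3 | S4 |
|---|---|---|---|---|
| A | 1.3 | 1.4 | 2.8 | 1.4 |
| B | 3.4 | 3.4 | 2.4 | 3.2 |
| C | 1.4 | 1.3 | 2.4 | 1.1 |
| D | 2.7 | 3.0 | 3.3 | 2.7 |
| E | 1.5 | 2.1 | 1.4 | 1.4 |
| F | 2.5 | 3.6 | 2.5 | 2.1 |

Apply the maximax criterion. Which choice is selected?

Row maxima: A=2.8, B=3.4, C=2.4, D=3.3, E=2.1, F=3.6
Best best-case = 3.6 → F.

F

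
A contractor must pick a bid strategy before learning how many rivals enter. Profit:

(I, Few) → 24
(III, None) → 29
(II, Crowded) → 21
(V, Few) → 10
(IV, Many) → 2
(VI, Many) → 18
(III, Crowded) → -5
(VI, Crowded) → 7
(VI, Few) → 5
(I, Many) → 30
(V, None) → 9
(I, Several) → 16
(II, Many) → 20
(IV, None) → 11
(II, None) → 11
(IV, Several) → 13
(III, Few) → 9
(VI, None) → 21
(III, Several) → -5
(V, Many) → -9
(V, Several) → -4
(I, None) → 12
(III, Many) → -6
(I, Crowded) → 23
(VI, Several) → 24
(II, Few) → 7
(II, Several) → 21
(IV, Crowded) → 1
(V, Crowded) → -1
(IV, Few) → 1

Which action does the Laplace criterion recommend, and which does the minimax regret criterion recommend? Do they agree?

laplace → I; minimax regret → I (agree)

Row averages: I=21, II=16, III=4.4, IV=5.6, V=1, VI=15
Highest average = 21 → I.
Column bests: None=29, Few=24, Several=24, Many=30, Crowded=23.
I regrets: 17, 0, 8, 0, 0 → max 17
II regrets: 18, 17, 3, 10, 2 → max 18
III regrets: 0, 15, 29, 36, 28 → max 36
IV regrets: 18, 23, 11, 28, 22 → max 28
V regrets: 20, 14, 28, 39, 24 → max 39
VI regrets: 8, 19, 0, 12, 16 → max 19
Smallest max regret = 17 → I.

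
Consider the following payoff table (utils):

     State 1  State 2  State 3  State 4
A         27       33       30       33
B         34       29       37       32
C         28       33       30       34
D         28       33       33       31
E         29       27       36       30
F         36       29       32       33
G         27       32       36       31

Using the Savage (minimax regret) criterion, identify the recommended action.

Column bests: State 1=36, State 2=33, State 3=37, State 4=34.
A regrets: 9, 0, 7, 1 → max 9
B regrets: 2, 4, 0, 2 → max 4
C regrets: 8, 0, 7, 0 → max 8
D regrets: 8, 0, 4, 3 → max 8
E regrets: 7, 6, 1, 4 → max 7
F regrets: 0, 4, 5, 1 → max 5
G regrets: 9, 1, 1, 3 → max 9
Smallest max regret = 4 → B.

B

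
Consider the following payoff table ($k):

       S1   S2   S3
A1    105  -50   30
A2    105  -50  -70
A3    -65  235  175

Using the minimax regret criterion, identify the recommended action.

Column bests: S1=105, S2=235, S3=175.
A1 regrets: 0, 285, 145 → max 285
A2 regrets: 0, 285, 245 → max 285
A3 regrets: 170, 0, 0 → max 170
Smallest max regret = 170 → A3.

A3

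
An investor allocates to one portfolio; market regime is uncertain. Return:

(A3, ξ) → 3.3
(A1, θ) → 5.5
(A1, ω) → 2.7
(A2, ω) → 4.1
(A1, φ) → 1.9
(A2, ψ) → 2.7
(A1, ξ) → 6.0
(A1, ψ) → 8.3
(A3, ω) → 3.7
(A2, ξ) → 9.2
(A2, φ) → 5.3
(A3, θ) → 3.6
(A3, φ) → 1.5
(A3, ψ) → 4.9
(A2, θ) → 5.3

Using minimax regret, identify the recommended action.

A1

Column bests: θ=5.5, φ=5.3, ψ=8.3, ω=4.1, ξ=9.2.
A1 regrets: 0.0, 3.4, 0.0, 1.4, 3.2 → max 3.4
A2 regrets: 0.2, 0.0, 5.6, 0.0, 0.0 → max 5.6
A3 regrets: 1.9, 3.8, 3.4, 0.4, 5.9 → max 5.9
Smallest max regret = 3.4 → A1.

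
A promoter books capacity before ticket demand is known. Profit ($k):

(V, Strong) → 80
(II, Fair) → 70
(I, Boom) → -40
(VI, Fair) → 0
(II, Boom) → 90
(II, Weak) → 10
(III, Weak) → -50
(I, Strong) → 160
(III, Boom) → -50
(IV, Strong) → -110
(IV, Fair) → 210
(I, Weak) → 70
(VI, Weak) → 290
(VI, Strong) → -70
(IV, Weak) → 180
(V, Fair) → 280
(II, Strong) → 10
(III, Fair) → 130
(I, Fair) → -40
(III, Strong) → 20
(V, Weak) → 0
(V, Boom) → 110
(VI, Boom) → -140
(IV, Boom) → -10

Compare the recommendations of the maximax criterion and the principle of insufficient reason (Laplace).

Row maxima: I=160, II=90, III=130, IV=210, V=280, VI=290
Best best-case = 290 → VI.
Row averages: I=37.5, II=45, III=12.5, IV=67.5, V=117.5, VI=20
Highest average = 117.5 → V.

maximax → VI; laplace → V (disagree)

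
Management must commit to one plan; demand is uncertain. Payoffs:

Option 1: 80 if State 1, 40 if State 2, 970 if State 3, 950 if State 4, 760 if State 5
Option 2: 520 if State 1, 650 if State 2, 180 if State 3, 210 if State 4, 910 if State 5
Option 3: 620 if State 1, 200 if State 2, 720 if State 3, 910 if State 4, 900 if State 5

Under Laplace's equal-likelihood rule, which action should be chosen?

Option 3

Row averages: Option 1=560, Option 2=494, Option 3=670
Highest average = 670 → Option 3.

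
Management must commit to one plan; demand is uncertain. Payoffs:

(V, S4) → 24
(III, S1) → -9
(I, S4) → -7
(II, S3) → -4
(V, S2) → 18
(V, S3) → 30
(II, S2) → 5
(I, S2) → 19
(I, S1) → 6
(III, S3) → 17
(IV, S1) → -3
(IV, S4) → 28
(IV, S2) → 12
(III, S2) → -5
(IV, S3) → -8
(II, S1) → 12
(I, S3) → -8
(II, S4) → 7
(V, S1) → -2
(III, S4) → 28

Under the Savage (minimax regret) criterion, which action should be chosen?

V

Column bests: S1=12, S2=19, S3=30, S4=28.
I regrets: 6, 0, 38, 35 → max 38
II regrets: 0, 14, 34, 21 → max 34
III regrets: 21, 24, 13, 0 → max 24
IV regrets: 15, 7, 38, 0 → max 38
V regrets: 14, 1, 0, 4 → max 14
Smallest max regret = 14 → V.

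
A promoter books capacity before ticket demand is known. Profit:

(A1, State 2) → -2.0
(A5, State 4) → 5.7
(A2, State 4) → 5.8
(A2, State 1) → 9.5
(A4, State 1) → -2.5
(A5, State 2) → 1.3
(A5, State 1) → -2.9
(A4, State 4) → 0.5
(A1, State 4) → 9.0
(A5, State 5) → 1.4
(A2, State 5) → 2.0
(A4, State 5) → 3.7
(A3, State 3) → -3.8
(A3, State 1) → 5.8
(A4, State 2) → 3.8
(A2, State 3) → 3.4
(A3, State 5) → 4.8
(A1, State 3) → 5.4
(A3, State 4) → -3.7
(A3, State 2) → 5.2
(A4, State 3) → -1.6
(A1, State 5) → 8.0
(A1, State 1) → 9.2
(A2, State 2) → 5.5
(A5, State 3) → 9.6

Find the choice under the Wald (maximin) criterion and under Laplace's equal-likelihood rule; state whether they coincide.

maximin → A2; laplace → A1 (disagree)

Row minima: A1=-2.0, A2=2.0, A3=-3.8, A4=-2.5, A5=-2.9
Best worst-case = 2.0 → A2.
Row averages: A1=5.92, A2=5.24, A3=1.66, A4=0.78, A5=3.02
Highest average = 5.92 → A1.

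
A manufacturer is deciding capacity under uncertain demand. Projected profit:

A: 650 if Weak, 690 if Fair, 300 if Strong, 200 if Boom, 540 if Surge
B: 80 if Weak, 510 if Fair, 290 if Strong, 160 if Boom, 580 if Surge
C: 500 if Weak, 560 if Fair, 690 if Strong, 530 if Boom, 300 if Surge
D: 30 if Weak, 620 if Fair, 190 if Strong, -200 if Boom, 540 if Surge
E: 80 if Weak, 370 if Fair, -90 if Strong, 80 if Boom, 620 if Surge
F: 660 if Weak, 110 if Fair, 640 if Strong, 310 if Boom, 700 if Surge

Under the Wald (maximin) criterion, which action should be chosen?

Row minima: A=200, B=80, C=300, D=-200, E=-90, F=110
Best worst-case = 300 → C.

C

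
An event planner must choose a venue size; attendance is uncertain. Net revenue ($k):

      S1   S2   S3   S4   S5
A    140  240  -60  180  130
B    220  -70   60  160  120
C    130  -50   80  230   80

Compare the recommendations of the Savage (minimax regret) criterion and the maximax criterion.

Column bests: S1=220, S2=240, S3=80, S4=230, S5=130.
A regrets: 80, 0, 140, 50, 0 → max 140
B regrets: 0, 310, 20, 70, 10 → max 310
C regrets: 90, 290, 0, 0, 50 → max 290
Smallest max regret = 140 → A.
Row maxima: A=240, B=220, C=230
Best best-case = 240 → A.

minimax regret → A; maximax → A (agree)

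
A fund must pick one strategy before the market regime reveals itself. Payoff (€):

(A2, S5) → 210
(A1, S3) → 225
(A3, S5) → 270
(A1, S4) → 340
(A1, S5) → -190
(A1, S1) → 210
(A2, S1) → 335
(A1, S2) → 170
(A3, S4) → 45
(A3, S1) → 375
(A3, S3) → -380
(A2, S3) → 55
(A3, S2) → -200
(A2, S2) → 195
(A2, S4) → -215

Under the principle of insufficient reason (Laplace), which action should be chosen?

Row averages: A1=151, A2=116, A3=22
Highest average = 151 → A1.

A1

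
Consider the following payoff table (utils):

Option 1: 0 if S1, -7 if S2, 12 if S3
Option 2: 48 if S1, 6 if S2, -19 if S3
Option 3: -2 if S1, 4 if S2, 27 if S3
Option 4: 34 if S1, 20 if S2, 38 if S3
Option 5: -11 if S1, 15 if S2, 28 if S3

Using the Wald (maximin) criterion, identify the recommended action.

Row minima: Option 1=-7, Option 2=-19, Option 3=-2, Option 4=20, Option 5=-11
Best worst-case = 20 → Option 4.

Option 4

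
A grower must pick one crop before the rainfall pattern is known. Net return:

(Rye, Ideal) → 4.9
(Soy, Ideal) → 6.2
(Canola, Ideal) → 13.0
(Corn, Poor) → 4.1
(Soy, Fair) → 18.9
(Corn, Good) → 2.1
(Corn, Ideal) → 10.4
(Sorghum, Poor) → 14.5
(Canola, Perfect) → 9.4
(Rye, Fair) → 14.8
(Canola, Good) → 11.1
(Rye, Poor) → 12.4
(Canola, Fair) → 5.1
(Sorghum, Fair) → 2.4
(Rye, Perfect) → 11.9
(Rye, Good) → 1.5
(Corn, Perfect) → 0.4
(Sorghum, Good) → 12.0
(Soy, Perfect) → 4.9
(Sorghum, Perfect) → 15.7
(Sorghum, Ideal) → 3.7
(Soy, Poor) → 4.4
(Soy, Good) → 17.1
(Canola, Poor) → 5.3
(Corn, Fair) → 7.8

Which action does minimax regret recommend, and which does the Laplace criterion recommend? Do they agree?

minimax regret → Soy; laplace → Soy (agree)

Column bests: Poor=14.5, Fair=18.9, Good=17.1, Ideal=13.0, Perfect=15.7.
Rye regrets: 2.1, 4.1, 15.6, 8.1, 3.8 → max 15.6
Sorghum regrets: 0.0, 16.5, 5.1, 9.3, 0.0 → max 16.5
Corn regrets: 10.4, 11.1, 15.0, 2.6, 15.3 → max 15.3
Soy regrets: 10.1, 0.0, 0.0, 6.8, 10.8 → max 10.8
Canola regrets: 9.2, 13.8, 6.0, 0.0, 6.3 → max 13.8
Smallest max regret = 10.8 → Soy.
Row averages: Rye=9.1, Sorghum=9.66, Corn=4.96, Soy=10.3, Canola=8.78
Highest average = 10.3 → Soy.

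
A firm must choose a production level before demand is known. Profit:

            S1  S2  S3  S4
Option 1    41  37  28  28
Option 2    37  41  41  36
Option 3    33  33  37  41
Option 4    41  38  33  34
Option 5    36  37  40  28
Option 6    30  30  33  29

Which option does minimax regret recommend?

Column bests: S1=41, S2=41, S3=41, S4=41.
Option 1 regrets: 0, 4, 13, 13 → max 13
Option 2 regrets: 4, 0, 0, 5 → max 5
Option 3 regrets: 8, 8, 4, 0 → max 8
Option 4 regrets: 0, 3, 8, 7 → max 8
Option 5 regrets: 5, 4, 1, 13 → max 13
Option 6 regrets: 11, 11, 8, 12 → max 12
Smallest max regret = 5 → Option 2.

Option 2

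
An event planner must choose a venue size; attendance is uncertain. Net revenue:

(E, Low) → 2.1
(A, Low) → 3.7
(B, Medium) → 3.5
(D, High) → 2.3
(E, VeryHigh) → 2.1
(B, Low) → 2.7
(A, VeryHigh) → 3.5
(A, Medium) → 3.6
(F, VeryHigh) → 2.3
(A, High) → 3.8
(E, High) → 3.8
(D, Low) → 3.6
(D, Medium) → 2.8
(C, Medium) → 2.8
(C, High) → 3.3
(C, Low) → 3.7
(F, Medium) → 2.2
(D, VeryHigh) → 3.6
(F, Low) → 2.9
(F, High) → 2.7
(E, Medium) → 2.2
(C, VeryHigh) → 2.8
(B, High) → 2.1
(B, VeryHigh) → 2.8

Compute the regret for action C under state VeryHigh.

Best payoff under VeryHigh is 3.6.
Regret = 3.6 − 2.8 = 0.8.

0.8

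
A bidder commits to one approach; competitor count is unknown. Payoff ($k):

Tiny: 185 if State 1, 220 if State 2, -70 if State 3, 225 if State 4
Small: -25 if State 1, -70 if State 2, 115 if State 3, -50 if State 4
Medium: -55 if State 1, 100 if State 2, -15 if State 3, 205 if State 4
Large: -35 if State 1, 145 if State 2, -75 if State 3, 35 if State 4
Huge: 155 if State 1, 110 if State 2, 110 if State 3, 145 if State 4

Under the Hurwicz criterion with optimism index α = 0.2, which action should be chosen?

Tiny: 0.2·225 + 0.8·(-70) = -11
Small: 0.2·115 + 0.8·(-70) = -33
Medium: 0.2·205 + 0.8·(-55) = -3
Large: 0.2·145 + 0.8·(-75) = -31
Huge: 0.2·155 + 0.8·110 = 119
Highest Hurwicz score = 119 → Huge.

Huge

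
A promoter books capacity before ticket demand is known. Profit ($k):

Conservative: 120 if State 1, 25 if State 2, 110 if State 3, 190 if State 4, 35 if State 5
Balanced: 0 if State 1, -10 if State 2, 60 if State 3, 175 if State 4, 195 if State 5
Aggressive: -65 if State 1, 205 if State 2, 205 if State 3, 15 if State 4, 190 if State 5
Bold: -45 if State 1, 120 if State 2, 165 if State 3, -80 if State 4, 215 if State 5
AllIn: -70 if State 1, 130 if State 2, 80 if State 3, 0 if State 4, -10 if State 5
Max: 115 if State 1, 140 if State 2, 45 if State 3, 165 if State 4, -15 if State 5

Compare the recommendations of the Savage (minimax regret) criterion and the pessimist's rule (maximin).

minimax regret → Conservative; maximin → Conservative (agree)

Column bests: State 1=120, State 2=205, State 3=205, State 4=190, State 5=215.
Conservative regrets: 0, 180, 95, 0, 180 → max 180
Balanced regrets: 120, 215, 145, 15, 20 → max 215
Aggressive regrets: 185, 0, 0, 175, 25 → max 185
Bold regrets: 165, 85, 40, 270, 0 → max 270
AllIn regrets: 190, 75, 125, 190, 225 → max 225
Max regrets: 5, 65, 160, 25, 230 → max 230
Smallest max regret = 180 → Conservative.
Row minima: Conservative=25, Balanced=-10, Aggressive=-65, Bold=-80, AllIn=-70, Max=-15
Best worst-case = 25 → Conservative.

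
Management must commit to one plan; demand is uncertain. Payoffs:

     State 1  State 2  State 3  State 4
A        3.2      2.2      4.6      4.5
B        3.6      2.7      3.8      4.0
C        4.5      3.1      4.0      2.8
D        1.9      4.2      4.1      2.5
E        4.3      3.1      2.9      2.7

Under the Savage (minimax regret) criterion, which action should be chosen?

B

Column bests: State 1=4.5, State 2=4.2, State 3=4.6, State 4=4.5.
A regrets: 1.3, 2.0, 0.0, 0.0 → max 2.0
B regrets: 0.9, 1.5, 0.8, 0.5 → max 1.5
C regrets: 0.0, 1.1, 0.6, 1.7 → max 1.7
D regrets: 2.6, 0.0, 0.5, 2.0 → max 2.6
E regrets: 0.2, 1.1, 1.7, 1.8 → max 1.8
Smallest max regret = 1.5 → B.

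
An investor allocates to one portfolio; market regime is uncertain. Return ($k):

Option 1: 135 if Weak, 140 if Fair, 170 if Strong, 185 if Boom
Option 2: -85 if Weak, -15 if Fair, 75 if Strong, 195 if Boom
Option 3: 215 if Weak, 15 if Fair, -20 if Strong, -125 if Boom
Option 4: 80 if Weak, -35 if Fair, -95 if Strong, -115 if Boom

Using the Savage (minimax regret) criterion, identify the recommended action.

Option 1

Column bests: Weak=215, Fair=140, Strong=170, Boom=195.
Option 1 regrets: 80, 0, 0, 10 → max 80
Option 2 regrets: 300, 155, 95, 0 → max 300
Option 3 regrets: 0, 125, 190, 320 → max 320
Option 4 regrets: 135, 175, 265, 310 → max 310
Smallest max regret = 80 → Option 1.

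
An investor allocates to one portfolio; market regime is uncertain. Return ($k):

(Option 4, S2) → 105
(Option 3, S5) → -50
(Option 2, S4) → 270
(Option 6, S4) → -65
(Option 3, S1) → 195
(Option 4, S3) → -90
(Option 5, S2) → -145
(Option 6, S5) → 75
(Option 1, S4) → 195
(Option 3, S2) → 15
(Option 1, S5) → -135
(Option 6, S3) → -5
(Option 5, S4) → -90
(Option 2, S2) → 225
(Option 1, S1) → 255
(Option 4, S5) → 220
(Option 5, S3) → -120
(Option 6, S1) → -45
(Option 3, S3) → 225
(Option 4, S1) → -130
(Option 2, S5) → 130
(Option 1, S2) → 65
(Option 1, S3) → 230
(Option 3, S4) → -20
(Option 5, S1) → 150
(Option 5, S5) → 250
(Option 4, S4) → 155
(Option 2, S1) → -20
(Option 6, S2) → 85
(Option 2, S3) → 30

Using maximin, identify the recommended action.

Row minima: Option 1=-135, Option 2=-20, Option 3=-50, Option 4=-130, Option 5=-145, Option 6=-65
Best worst-case = -20 → Option 2.

Option 2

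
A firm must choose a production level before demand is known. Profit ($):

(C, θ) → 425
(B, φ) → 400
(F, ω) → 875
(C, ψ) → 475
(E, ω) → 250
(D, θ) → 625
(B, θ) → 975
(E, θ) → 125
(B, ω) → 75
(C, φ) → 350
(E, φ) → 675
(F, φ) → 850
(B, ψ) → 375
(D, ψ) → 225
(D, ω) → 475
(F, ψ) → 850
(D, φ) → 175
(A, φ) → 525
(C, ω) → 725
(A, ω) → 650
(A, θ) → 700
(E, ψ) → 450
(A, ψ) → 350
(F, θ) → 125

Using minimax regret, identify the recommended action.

Column bests: θ=975, φ=850, ψ=850, ω=875.
A regrets: 275, 325, 500, 225 → max 500
B regrets: 0, 450, 475, 800 → max 800
C regrets: 550, 500, 375, 150 → max 550
D regrets: 350, 675, 625, 400 → max 675
E regrets: 850, 175, 400, 625 → max 850
F regrets: 850, 0, 0, 0 → max 850
Smallest max regret = 500 → A.

A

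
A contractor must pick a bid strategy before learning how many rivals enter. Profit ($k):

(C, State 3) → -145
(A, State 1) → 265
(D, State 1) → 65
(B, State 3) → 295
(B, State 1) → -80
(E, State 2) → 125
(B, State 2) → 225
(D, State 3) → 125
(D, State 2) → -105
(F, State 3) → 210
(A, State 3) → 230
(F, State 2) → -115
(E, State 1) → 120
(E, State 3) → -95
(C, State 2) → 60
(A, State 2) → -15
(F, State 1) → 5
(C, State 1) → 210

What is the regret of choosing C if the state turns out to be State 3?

440

Best payoff under State 3 is 295.
Regret = 295 − (-145) = 440.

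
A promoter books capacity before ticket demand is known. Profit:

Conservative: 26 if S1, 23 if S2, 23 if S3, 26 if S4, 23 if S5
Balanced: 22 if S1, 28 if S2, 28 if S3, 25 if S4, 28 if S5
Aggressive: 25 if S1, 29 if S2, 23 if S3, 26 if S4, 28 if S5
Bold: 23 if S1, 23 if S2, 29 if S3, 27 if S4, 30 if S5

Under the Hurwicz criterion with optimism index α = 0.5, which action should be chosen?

Conservative: 0.5·26 + 0.5·23 = 24.5
Balanced: 0.5·28 + 0.5·22 = 25
Aggressive: 0.5·29 + 0.5·23 = 26
Bold: 0.5·30 + 0.5·23 = 26.5
Highest Hurwicz score = 26.5 → Bold.

Bold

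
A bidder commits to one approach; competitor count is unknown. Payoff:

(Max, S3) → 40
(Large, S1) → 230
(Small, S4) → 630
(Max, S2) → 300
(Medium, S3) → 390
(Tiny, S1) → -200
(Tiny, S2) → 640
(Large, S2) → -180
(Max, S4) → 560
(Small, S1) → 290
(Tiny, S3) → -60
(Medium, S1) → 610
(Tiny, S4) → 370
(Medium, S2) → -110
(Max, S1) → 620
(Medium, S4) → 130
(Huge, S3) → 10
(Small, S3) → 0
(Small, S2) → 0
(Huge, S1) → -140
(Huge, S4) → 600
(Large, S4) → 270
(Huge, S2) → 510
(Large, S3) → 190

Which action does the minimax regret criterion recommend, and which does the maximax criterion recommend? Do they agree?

Column bests: S1=620, S2=640, S3=390, S4=630.
Tiny regrets: 820, 0, 450, 260 → max 820
Small regrets: 330, 640, 390, 0 → max 640
Medium regrets: 10, 750, 0, 500 → max 750
Large regrets: 390, 820, 200, 360 → max 820
Huge regrets: 760, 130, 380, 30 → max 760
Max regrets: 0, 340, 350, 70 → max 350
Smallest max regret = 350 → Max.
Row maxima: Tiny=640, Small=630, Medium=610, Large=270, Huge=600, Max=620
Best best-case = 640 → Tiny.

minimax regret → Max; maximax → Tiny (disagree)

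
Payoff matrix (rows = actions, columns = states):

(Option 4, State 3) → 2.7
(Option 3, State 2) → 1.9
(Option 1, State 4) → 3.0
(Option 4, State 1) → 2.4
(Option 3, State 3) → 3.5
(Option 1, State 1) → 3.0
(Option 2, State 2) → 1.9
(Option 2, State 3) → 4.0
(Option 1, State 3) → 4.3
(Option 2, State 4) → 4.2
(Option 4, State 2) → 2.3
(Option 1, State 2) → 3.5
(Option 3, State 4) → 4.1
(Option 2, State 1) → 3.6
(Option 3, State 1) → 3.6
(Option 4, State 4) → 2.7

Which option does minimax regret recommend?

Option 1

Column bests: State 1=3.6, State 2=3.5, State 3=4.3, State 4=4.2.
Option 1 regrets: 0.6, 0.0, 0.0, 1.2 → max 1.2
Option 2 regrets: 0.0, 1.6, 0.3, 0.0 → max 1.6
Option 3 regrets: 0.0, 1.6, 0.8, 0.1 → max 1.6
Option 4 regrets: 1.2, 1.2, 1.6, 1.5 → max 1.6
Smallest max regret = 1.2 → Option 1.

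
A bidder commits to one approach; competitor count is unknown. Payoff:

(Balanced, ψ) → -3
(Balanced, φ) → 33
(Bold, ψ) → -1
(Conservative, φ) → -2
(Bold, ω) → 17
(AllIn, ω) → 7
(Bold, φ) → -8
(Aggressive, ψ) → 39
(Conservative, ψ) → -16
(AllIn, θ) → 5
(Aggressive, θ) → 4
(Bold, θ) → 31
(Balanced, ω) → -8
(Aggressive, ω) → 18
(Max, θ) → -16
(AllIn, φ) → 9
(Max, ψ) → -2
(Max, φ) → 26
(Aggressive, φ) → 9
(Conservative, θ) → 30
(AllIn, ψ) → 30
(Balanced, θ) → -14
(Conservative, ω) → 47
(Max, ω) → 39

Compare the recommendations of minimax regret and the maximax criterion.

minimax regret → Aggressive; maximax → Conservative (disagree)

Column bests: θ=31, φ=33, ψ=39, ω=47.
Conservative regrets: 1, 35, 55, 0 → max 55
Balanced regrets: 45, 0, 42, 55 → max 55
Aggressive regrets: 27, 24, 0, 29 → max 29
Bold regrets: 0, 41, 40, 30 → max 41
AllIn regrets: 26, 24, 9, 40 → max 40
Max regrets: 47, 7, 41, 8 → max 47
Smallest max regret = 29 → Aggressive.
Row maxima: Conservative=47, Balanced=33, Aggressive=39, Bold=31, AllIn=30, Max=39
Best best-case = 47 → Conservative.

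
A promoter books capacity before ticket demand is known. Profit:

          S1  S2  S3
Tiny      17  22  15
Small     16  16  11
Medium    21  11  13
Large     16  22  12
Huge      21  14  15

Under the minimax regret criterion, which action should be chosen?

Tiny

Column bests: S1=21, S2=22, S3=15.
Tiny regrets: 4, 0, 0 → max 4
Small regrets: 5, 6, 4 → max 6
Medium regrets: 0, 11, 2 → max 11
Large regrets: 5, 0, 3 → max 5
Huge regrets: 0, 8, 0 → max 8
Smallest max regret = 4 → Tiny.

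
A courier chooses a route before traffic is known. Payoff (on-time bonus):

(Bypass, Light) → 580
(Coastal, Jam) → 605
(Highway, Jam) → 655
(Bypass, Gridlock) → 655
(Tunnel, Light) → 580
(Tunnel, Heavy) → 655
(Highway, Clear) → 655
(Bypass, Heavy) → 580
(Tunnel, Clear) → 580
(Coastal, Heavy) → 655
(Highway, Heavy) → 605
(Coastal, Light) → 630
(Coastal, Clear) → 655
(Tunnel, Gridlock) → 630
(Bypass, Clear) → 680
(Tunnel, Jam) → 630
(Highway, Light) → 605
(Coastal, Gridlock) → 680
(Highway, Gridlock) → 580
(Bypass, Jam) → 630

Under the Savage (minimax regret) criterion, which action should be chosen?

Coastal

Column bests: Clear=680, Light=630, Heavy=655, Jam=655, Gridlock=680.
Bypass regrets: 0, 50, 75, 25, 25 → max 75
Coastal regrets: 25, 0, 0, 50, 0 → max 50
Tunnel regrets: 100, 50, 0, 25, 50 → max 100
Highway regrets: 25, 25, 50, 0, 100 → max 100
Smallest max regret = 50 → Coastal.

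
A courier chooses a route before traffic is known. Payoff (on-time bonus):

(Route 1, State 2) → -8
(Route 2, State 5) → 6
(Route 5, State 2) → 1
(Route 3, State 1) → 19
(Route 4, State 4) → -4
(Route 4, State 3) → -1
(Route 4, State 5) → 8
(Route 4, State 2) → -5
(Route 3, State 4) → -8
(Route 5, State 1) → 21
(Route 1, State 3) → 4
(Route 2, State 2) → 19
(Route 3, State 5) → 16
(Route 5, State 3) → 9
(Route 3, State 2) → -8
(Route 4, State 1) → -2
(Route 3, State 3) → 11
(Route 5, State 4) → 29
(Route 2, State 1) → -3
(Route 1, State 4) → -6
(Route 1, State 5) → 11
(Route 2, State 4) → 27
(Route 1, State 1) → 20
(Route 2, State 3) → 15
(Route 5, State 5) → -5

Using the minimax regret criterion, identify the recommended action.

Route 5

Column bests: State 1=21, State 2=19, State 3=15, State 4=29, State 5=16.
Route 1 regrets: 1, 27, 11, 35, 5 → max 35
Route 2 regrets: 24, 0, 0, 2, 10 → max 24
Route 3 regrets: 2, 27, 4, 37, 0 → max 37
Route 4 regrets: 23, 24, 16, 33, 8 → max 33
Route 5 regrets: 0, 18, 6, 0, 21 → max 21
Smallest max regret = 21 → Route 5.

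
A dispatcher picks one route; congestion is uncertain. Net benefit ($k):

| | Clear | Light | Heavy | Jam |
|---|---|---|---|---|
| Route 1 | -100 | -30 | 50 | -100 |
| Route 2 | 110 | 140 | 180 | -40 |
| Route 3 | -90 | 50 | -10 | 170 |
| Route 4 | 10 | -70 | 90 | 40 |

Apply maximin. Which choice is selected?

Route 2

Row minima: Route 1=-100, Route 2=-40, Route 3=-90, Route 4=-70
Best worst-case = -40 → Route 2.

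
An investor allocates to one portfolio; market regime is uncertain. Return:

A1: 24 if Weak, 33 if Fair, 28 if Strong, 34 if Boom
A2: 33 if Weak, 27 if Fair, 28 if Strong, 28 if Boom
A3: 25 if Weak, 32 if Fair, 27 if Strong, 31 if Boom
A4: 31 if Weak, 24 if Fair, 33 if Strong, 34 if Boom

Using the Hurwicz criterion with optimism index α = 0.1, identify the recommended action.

A2

A1: 0.1·34 + 0.9·24 = 25
A2: 0.1·33 + 0.9·27 = 27.6
A3: 0.1·32 + 0.9·25 = 25.7
A4: 0.1·34 + 0.9·24 = 25
Highest Hurwicz score = 27.6 → A2.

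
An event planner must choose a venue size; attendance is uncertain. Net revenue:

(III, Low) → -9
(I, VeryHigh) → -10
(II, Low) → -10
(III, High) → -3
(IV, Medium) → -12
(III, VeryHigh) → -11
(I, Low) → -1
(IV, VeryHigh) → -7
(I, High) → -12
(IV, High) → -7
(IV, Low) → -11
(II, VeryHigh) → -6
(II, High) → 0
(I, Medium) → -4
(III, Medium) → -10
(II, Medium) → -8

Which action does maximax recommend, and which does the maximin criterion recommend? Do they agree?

maximax → II; maximin → II (agree)

Row maxima: I=-1, II=0, III=-3, IV=-7
Best best-case = 0 → II.
Row minima: I=-12, II=-10, III=-11, IV=-12
Best worst-case = -10 → II.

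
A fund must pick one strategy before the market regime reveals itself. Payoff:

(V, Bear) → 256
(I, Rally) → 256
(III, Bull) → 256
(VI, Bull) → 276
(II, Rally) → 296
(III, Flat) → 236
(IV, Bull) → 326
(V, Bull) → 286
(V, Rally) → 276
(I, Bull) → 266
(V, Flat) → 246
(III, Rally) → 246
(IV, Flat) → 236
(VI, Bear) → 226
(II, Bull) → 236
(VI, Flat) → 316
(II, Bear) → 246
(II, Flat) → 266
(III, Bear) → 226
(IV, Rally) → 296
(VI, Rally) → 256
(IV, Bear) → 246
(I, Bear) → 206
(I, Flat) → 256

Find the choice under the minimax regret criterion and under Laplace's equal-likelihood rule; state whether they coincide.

minimax regret → VI; laplace → IV (disagree)

Column bests: Bear=256, Flat=316, Bull=326, Rally=296.
I regrets: 50, 60, 60, 40 → max 60
II regrets: 10, 50, 90, 0 → max 90
III regrets: 30, 80, 70, 50 → max 80
IV regrets: 10, 80, 0, 0 → max 80
V regrets: 0, 70, 40, 20 → max 70
VI regrets: 30, 0, 50, 40 → max 50
Smallest max regret = 50 → VI.
Row averages: I=246, II=261, III=241, IV=276, V=266, VI=268.5
Highest average = 276 → IV.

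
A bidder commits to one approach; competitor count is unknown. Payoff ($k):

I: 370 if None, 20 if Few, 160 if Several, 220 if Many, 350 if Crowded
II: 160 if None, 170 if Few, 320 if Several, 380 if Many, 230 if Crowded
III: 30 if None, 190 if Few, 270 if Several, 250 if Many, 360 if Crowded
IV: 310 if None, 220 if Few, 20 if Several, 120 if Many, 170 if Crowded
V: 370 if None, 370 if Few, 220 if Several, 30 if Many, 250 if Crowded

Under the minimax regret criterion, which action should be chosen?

II

Column bests: None=370, Few=370, Several=320, Many=380, Crowded=360.
I regrets: 0, 350, 160, 160, 10 → max 350
II regrets: 210, 200, 0, 0, 130 → max 210
III regrets: 340, 180, 50, 130, 0 → max 340
IV regrets: 60, 150, 300, 260, 190 → max 300
V regrets: 0, 0, 100, 350, 110 → max 350
Smallest max regret = 210 → II.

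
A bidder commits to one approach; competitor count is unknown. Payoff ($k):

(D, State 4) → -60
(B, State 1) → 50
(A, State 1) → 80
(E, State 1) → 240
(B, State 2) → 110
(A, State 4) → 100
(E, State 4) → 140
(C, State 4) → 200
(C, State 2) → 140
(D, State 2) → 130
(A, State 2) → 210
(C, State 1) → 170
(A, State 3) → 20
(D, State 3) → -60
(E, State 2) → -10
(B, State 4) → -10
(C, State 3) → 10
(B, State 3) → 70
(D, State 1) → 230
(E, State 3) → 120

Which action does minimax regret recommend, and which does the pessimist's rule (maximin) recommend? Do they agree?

minimax regret → C; maximin → A (disagree)

Column bests: State 1=240, State 2=210, State 3=120, State 4=200.
A regrets: 160, 0, 100, 100 → max 160
B regrets: 190, 100, 50, 210 → max 210
C regrets: 70, 70, 110, 0 → max 110
D regrets: 10, 80, 180, 260 → max 260
E regrets: 0, 220, 0, 60 → max 220
Smallest max regret = 110 → C.
Row minima: A=20, B=-10, C=10, D=-60, E=-10
Best worst-case = 20 → A.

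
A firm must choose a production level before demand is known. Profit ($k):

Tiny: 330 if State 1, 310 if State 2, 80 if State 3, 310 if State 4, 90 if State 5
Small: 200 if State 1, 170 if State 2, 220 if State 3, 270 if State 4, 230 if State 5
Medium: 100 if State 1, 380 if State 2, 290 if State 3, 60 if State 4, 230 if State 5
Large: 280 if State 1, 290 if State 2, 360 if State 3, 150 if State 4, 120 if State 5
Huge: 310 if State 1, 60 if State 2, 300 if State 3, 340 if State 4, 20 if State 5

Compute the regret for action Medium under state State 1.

230

Best payoff under State 1 is 330.
Regret = 330 − 100 = 230.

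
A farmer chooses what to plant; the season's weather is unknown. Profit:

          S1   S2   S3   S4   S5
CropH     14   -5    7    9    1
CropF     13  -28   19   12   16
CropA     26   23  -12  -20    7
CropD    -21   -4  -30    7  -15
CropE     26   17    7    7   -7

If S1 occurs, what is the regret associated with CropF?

13

Best payoff under S1 is 26.
Regret = 26 − 13 = 13.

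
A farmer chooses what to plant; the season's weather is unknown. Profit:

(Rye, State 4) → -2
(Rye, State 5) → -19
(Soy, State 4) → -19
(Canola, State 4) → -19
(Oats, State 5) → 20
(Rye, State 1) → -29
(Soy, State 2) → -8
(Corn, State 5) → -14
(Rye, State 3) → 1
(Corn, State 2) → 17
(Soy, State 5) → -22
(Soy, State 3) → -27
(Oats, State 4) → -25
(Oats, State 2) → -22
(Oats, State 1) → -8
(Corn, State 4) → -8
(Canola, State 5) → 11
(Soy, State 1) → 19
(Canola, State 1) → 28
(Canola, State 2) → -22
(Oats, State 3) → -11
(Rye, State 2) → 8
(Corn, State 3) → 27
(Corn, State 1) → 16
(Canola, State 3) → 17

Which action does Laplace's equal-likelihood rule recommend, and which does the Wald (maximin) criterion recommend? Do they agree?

laplace → Corn; maximin → Corn (agree)

Row averages: Corn=7.6, Soy=-11.4, Rye=-8.2, Canola=3, Oats=-9.2
Highest average = 7.6 → Corn.
Row minima: Corn=-14, Soy=-27, Rye=-29, Canola=-22, Oats=-25
Best worst-case = -14 → Corn.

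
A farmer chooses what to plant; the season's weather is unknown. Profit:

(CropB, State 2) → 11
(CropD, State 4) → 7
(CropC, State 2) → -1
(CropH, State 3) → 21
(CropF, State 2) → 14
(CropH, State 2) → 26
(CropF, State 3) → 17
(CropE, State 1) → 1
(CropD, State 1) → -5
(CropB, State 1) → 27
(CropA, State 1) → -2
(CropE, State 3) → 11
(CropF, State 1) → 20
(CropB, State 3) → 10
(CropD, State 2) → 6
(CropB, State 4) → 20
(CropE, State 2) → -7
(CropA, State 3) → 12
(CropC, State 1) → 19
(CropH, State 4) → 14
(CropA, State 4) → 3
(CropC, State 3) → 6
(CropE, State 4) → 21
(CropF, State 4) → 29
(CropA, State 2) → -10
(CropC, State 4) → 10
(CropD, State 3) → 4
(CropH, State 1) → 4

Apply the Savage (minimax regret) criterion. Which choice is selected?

Column bests: State 1=27, State 2=26, State 3=21, State 4=29.
CropD regrets: 32, 20, 17, 22 → max 32
CropE regrets: 26, 33, 10, 8 → max 33
CropH regrets: 23, 0, 0, 15 → max 23
CropA regrets: 29, 36, 9, 26 → max 36
CropF regrets: 7, 12, 4, 0 → max 12
CropB regrets: 0, 15, 11, 9 → max 15
CropC regrets: 8, 27, 15, 19 → max 27
Smallest max regret = 12 → CropF.

CropF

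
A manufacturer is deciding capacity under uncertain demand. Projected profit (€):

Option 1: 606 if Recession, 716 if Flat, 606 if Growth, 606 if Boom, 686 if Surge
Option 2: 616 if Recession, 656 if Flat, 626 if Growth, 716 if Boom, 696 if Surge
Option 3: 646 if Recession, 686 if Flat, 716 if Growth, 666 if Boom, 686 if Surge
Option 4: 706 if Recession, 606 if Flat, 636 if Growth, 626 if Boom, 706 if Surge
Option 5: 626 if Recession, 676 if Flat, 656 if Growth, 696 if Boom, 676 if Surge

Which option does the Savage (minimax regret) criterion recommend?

Column bests: Recession=706, Flat=716, Growth=716, Boom=716, Surge=706.
Option 1 regrets: 100, 0, 110, 110, 20 → max 110
Option 2 regrets: 90, 60, 90, 0, 10 → max 90
Option 3 regrets: 60, 30, 0, 50, 20 → max 60
Option 4 regrets: 0, 110, 80, 90, 0 → max 110
Option 5 regrets: 80, 40, 60, 20, 30 → max 80
Smallest max regret = 60 → Option 3.

Option 3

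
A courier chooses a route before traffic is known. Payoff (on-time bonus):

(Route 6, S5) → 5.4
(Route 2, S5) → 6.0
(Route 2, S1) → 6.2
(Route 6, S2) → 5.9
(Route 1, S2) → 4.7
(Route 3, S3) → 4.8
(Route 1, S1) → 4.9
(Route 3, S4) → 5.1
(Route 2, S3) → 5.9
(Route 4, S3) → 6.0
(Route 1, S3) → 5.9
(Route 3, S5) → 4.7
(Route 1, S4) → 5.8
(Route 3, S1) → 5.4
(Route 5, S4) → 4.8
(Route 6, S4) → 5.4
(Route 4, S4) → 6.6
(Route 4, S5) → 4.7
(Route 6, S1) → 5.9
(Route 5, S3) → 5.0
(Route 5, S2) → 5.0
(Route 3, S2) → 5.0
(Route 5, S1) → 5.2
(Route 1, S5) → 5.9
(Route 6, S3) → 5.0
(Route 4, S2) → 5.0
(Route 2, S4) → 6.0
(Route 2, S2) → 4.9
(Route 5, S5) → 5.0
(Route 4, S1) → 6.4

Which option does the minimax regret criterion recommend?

Column bests: S1=6.4, S2=5.9, S3=6.0, S4=6.6, S5=6.0.
Route 1 regrets: 1.5, 1.2, 0.1, 0.8, 0.1 → max 1.5
Route 2 regrets: 0.2, 1.0, 0.1, 0.6, 0.0 → max 1.0
Route 3 regrets: 1.0, 0.9, 1.2, 1.5, 1.3 → max 1.5
Route 4 regrets: 0.0, 0.9, 0.0, 0.0, 1.3 → max 1.3
Route 5 regrets: 1.2, 0.9, 1.0, 1.8, 1.0 → max 1.8
Route 6 regrets: 0.5, 0.0, 1.0, 1.2, 0.6 → max 1.2
Smallest max regret = 1.0 → Route 2.

Route 2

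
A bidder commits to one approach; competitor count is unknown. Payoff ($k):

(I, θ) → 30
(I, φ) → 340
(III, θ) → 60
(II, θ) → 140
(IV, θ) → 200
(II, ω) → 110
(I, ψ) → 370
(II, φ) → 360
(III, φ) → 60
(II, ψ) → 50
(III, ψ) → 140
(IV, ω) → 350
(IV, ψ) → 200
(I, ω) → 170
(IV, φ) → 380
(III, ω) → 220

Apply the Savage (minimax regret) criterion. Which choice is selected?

Column bests: θ=200, φ=380, ψ=370, ω=350.
I regrets: 170, 40, 0, 180 → max 180
II regrets: 60, 20, 320, 240 → max 320
III regrets: 140, 320, 230, 130 → max 320
IV regrets: 0, 0, 170, 0 → max 170
Smallest max regret = 170 → IV.

IV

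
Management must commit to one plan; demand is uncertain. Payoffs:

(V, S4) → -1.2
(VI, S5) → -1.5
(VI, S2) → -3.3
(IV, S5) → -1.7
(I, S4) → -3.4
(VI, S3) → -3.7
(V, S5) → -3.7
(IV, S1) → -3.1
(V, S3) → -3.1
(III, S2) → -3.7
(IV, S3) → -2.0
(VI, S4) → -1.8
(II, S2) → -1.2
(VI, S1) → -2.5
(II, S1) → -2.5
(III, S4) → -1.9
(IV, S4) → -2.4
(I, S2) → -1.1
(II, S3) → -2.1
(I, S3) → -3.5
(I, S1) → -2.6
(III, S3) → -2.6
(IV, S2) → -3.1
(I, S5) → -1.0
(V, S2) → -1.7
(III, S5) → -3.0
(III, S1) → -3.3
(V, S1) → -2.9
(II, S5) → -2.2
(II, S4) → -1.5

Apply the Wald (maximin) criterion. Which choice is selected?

Row minima: I=-3.5, II=-2.5, III=-3.7, IV=-3.1, V=-3.7, VI=-3.7
Best worst-case = -2.5 → II.

II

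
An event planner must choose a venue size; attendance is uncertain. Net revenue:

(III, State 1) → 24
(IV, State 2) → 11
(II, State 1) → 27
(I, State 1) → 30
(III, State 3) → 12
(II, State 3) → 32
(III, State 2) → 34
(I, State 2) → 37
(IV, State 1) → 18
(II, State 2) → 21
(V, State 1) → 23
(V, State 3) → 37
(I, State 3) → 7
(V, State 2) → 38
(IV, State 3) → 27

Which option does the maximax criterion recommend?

Row maxima: I=37, II=32, III=34, IV=27, V=38
Best best-case = 38 → V.

V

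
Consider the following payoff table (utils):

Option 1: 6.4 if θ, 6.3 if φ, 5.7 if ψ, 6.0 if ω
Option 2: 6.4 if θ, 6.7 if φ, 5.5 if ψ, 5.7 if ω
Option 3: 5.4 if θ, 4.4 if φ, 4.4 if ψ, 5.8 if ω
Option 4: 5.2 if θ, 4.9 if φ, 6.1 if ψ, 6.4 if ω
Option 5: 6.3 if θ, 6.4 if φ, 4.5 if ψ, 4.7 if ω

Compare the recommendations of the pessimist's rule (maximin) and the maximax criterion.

maximin → Option 1; maximax → Option 2 (disagree)

Row minima: Option 1=5.7, Option 2=5.5, Option 3=4.4, Option 4=4.9, Option 5=4.5
Best worst-case = 5.7 → Option 1.
Row maxima: Option 1=6.4, Option 2=6.7, Option 3=5.8, Option 4=6.4, Option 5=6.4
Best best-case = 6.7 → Option 2.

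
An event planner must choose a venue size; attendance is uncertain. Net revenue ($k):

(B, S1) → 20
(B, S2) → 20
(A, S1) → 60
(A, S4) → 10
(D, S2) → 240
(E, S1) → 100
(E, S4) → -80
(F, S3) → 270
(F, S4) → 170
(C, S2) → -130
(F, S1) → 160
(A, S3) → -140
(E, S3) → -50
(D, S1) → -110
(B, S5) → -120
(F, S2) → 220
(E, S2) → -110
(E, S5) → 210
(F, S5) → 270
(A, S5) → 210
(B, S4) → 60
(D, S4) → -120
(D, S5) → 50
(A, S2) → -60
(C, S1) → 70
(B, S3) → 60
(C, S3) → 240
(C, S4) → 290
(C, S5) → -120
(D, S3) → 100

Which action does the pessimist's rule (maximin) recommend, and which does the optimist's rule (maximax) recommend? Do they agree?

Row minima: A=-140, B=-120, C=-130, D=-120, E=-110, F=160
Best worst-case = 160 → F.
Row maxima: A=210, B=60, C=290, D=240, E=210, F=270
Best best-case = 290 → C.

maximin → F; maximax → C (disagree)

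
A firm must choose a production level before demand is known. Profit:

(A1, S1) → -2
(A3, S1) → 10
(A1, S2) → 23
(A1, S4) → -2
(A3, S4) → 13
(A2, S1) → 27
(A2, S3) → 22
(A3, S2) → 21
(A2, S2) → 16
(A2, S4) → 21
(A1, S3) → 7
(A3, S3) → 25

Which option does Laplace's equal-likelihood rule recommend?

Row averages: A1=6.5, A2=21.5, A3=17.25
Highest average = 21.5 → A2.

A2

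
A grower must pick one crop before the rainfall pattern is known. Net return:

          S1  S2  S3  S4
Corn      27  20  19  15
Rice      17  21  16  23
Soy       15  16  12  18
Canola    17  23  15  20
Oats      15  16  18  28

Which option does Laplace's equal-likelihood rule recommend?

Corn

Row averages: Corn=20.25, Rice=19.25, Soy=15.25, Canola=18.75, Oats=19.25
Highest average = 20.25 → Corn.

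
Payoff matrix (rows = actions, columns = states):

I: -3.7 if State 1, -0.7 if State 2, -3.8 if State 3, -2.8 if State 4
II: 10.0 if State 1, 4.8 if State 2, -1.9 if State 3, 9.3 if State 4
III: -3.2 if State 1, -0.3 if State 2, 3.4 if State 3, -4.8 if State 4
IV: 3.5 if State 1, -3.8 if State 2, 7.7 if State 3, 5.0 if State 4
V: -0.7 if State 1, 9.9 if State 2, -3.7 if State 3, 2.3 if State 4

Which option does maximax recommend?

II

Row maxima: I=-0.7, II=10.0, III=3.4, IV=7.7, V=9.9
Best best-case = 10.0 → II.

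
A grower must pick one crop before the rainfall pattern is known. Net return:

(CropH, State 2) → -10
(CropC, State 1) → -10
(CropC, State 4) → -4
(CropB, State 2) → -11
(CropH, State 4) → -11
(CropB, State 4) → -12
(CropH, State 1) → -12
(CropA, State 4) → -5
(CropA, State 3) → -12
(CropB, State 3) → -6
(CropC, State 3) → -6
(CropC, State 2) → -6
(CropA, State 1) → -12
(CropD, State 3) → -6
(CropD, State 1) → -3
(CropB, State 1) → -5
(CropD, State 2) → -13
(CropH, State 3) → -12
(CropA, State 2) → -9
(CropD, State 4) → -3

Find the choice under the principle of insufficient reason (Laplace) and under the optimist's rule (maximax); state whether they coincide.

Row averages: CropD=-6.25, CropA=-9.5, CropB=-8.5, CropH=-11.25, CropC=-6.5
Highest average = -6.25 → CropD.
Row maxima: CropD=-3, CropA=-5, CropB=-5, CropH=-10, CropC=-4
Best best-case = -3 → CropD.

laplace → CropD; maximax → CropD (agree)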